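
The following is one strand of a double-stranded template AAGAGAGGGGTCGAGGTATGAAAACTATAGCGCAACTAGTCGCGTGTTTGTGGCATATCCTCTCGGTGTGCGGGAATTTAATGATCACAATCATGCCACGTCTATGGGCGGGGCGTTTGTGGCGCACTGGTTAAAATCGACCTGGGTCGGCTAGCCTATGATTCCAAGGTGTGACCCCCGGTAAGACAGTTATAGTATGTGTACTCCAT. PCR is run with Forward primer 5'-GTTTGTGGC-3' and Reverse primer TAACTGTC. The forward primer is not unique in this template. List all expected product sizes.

The forward primer GTTTGTGGC matches the top strand at positions 46–54, 115–123.
The reverse primer's reverse complement is GACAGTTA, matching at positions 185–192.
Each forward site pairs with the reverse site to give a product ending at position 192: sizes 147, 78 bp.

147 bp, 78 bp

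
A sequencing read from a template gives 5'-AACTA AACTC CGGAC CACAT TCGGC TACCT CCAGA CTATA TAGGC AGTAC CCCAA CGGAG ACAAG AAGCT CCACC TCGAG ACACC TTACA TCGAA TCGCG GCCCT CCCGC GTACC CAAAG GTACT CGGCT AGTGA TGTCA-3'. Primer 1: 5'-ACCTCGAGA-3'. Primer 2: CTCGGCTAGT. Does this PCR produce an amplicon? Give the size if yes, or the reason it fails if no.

No product — both primers anneal to the same strand and extend in the same direction.

Primer 1 (ACCTCGAGA) matches the top strand at positions 73–81 (3' end points downstream).
Primer 2 (CTCGGCTAGT) also matches the top strand directly, at positions 124–133 — its reverse complement ACTAGCCGAG is not present.
Both primers anneal to the bottom strand with 3' ends pointing the same way, so neither can prime synthesis back toward the other.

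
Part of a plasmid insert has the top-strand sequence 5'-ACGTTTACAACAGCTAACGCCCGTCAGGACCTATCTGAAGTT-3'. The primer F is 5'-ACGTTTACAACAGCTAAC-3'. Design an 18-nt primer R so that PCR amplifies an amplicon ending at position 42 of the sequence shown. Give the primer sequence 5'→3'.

The forward primer binds at positions 1–18; the product's 3' end on the top strand is position 42.
The reverse primer anneals to the top strand over positions 25–42, i.e. to CAGGACCTATCTGAAGTT.
Its sequence written 5'→3' is the reverse complement: AACTTCAGATAGGTCCTG.

5'-AACTTCAGATAGGTCCTG-3'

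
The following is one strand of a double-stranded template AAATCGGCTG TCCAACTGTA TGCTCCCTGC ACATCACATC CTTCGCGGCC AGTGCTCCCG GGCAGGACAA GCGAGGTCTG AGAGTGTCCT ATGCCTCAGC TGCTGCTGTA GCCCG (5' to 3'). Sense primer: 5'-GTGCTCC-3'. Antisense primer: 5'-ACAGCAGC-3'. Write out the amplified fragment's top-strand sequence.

Forward primer GTGCTCC is found on the top strand at positions 52–58.
The reverse primer's reverse complement is GCTGCTGT, which matches the template at positions 102–109.
The product is the template from position 52 through 109 (58 bp).

5'-GTGCTCCCGGGCAGGACAAGCGAGGTCTGAGAGTGTCCTATGCCTCAGCTGCTGCTGT-3'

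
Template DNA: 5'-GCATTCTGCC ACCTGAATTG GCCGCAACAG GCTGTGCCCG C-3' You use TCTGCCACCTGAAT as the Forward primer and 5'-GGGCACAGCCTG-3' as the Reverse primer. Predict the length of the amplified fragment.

The forward primer matches the template at positions 5–18.
The reverse primer's reverse complement is CAGGCTGTGCCC, which matches the template at positions 28–39.
Product length = (reverse-primer end) − (forward-primer start) + 1 = 39 − 5 + 1 = 35 bp.

35 bp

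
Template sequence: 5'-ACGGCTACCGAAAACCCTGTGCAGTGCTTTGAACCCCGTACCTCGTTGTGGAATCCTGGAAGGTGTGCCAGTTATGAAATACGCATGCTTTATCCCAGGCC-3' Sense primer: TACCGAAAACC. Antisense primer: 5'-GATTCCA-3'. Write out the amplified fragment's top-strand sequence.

5'-TACCGAAAACCCTGTGCAGTGCTTTGAACCCCGTACCTCGTTGTGGAATC-3'

Forward primer TACCGAAAACC is found on the top strand at positions 6–16.
Reverse complement of the reverse primer: TGGAATC. This occurs on the top strand at positions 49–55.
The product is the template from position 6 through 55 (50 bp).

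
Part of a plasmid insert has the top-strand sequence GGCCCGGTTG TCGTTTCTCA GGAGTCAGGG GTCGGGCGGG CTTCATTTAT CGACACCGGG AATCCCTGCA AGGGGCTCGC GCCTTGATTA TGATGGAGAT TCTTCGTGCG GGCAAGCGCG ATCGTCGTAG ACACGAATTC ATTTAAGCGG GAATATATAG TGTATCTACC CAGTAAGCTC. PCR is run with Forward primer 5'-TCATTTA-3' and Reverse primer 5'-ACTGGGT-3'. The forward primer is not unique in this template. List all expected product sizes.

The forward primer TCATTTA matches the top strand at positions 43–49, 139–145.
The reverse primer's reverse complement is ACCCAGT, matching at positions 168–174.
Each forward site pairs with the reverse site to give a product ending at position 174: sizes 132, 36 bp.

132 bp, 36 bp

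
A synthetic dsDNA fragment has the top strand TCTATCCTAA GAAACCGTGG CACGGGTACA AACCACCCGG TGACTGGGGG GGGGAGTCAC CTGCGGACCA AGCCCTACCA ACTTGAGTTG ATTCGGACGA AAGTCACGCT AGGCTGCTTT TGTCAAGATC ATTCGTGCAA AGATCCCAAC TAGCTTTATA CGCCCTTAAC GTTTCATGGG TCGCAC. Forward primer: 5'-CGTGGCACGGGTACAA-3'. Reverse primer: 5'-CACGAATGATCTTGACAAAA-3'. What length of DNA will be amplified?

122 bp

Forward primer CGTGGCACGGGTACAA is found on the top strand at positions 16–31.
Reverse complement of the reverse primer: TTTTGTCAAGATCATTCGTG. This occurs on the top strand at positions 118–137.
Amplicon spans positions 16–137: 122 bp.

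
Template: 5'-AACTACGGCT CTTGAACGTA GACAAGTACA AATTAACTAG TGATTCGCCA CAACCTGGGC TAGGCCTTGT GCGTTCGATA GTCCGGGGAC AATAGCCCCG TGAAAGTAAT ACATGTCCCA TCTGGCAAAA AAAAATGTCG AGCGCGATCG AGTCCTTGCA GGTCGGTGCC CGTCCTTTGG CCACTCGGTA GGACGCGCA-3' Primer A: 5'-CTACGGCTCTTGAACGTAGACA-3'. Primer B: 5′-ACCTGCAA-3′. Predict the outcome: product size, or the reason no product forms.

Yes — a 161 bp product.

Primer A (CTACGGCTCTTGAACGTAGACA) matches the top strand at positions 3–24; it acts as a forward primer.
Primer B's reverse complement is TTGCAGGT, matching the top strand at positions 156–163; it acts as a reverse primer.
The 3' ends face each other across positions 3–163, giving a 161 bp product.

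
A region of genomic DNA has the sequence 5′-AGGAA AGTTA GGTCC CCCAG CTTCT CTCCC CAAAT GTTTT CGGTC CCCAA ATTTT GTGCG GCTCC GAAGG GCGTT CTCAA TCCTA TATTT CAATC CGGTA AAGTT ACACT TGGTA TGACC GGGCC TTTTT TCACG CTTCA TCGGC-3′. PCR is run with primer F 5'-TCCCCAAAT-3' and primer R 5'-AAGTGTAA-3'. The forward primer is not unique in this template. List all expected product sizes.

85 bp, 68 bp

The forward primer TCCCCAAAT matches the top strand at positions 27–35, 44–52.
The reverse primer's reverse complement is TTACACTT, matching at positions 104–111.
Each forward site pairs with the reverse site to give a product ending at position 111: sizes 85, 68 bp.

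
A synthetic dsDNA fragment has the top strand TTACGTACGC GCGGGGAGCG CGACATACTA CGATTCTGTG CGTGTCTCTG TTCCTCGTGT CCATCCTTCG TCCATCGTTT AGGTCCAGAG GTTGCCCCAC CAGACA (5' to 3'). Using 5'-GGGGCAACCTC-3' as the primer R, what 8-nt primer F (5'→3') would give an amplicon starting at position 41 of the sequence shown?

5'-CGTGTCTC-3'

The reverse primer's reverse complement GAGGTTGCCCC matches the template at positions 88–98; the product starts at position 41.
The forward primer is identical to the top strand over positions 41–48: CGTGTCTC.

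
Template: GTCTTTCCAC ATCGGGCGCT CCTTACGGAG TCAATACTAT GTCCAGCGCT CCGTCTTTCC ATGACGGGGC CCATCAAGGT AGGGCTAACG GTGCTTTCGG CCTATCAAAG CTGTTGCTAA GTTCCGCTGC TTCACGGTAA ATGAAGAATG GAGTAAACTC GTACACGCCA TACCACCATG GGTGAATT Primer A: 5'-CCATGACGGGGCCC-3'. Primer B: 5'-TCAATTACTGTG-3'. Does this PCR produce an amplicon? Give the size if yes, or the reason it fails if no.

Primer B (TCAATTACTGTG) does not match the top strand, and its reverse complement CACAGTAATTGA does not match either.
With no annealing site for primer B, no amplification occurs.

No product — primer B has no binding site in the template.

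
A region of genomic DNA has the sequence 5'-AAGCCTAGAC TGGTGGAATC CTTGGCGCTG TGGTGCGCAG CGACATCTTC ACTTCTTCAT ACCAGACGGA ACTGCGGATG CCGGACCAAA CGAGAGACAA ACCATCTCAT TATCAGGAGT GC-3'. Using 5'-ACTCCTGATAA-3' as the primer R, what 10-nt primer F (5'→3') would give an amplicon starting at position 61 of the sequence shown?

5'-ACCAGACGGA-3'

The reverse primer's reverse complement TTATCAGGAGT matches the template at positions 110–120; the product starts at position 61.
The forward primer is identical to the top strand over positions 61–70: ACCAGACGGA.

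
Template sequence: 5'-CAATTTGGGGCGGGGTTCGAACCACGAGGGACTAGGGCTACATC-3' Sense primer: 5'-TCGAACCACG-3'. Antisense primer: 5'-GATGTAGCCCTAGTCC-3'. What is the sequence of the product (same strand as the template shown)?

5'-TCGAACCACGAGGGACTAGGGCTACATC-3'

Scanning the template, TCGAACCACG occurs at positions 17–26; this primer anneals to the bottom strand there with its 3' end pointing downstream.
Taking the reverse complement of GATGTAGCCCTAGTCC gives GGACTAGGGCTACATC, found at positions 29–44 on the template; the primer anneals here to the top strand with its 3' end pointing upstream.
The product is the template from position 17 through 44 (28 bp).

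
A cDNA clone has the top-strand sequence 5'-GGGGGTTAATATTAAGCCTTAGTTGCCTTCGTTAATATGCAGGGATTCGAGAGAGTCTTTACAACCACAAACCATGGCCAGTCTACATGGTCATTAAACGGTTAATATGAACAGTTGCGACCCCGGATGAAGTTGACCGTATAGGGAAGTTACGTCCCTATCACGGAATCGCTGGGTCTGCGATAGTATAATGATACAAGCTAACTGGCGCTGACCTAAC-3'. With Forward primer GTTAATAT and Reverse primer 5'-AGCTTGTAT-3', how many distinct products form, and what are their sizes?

The forward primer GTTAATAT matches the top strand at positions 5–12, 31–38, 101–108.
The reverse primer's reverse complement is ATACAAGCT, matching at positions 194–202.
Each forward site pairs with the reverse site to give a product ending at position 202: sizes 198, 172, 102 bp.

Three products: 198 bp, 172 bp, 102 bp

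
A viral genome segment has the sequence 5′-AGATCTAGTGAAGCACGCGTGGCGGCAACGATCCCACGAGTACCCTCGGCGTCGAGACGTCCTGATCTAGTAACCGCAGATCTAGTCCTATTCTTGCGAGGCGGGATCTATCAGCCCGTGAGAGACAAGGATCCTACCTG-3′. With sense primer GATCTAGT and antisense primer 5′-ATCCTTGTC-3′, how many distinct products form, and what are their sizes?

The forward primer GATCTAGT matches the top strand at positions 2–9, 64–71, 79–86.
The reverse primer's reverse complement is GACAAGGAT, matching at positions 124–132.
Each forward site pairs with the reverse site to give a product ending at position 132: sizes 131, 69, 54 bp.

Three products: 131 bp, 69 bp, 54 bp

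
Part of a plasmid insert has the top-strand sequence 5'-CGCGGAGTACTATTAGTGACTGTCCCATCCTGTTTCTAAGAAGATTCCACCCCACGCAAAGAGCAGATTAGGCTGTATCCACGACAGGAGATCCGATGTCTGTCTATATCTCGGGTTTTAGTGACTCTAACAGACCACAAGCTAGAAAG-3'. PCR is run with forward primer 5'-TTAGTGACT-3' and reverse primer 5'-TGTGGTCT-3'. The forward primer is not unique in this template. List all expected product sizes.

The forward primer TTAGTGACT matches the top strand at positions 13–21, 118–126.
The reverse primer's reverse complement is AGACCACA, matching at positions 132–139.
Each forward site pairs with the reverse site to give a product ending at position 139: sizes 127, 22 bp.

127 bp, 22 bp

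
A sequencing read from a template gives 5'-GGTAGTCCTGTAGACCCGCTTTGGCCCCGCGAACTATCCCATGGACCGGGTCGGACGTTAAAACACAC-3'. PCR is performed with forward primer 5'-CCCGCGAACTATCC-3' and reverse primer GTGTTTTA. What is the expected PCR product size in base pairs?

41 bp

Forward primer CCCGCGAACTATCC is found on the top strand at positions 26–39.
Reverse complement of the reverse primer: TAAAACAC. This occurs on the top strand at positions 59–66.
Product length = (reverse-primer end) − (forward-primer start) + 1 = 66 − 26 + 1 = 41 bp.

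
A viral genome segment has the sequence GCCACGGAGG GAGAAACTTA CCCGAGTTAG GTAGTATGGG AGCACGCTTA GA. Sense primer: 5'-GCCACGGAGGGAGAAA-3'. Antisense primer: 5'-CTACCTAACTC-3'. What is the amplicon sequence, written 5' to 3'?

The forward primer matches the template at positions 1–16.
Reverse complement of the reverse primer: GAGTTAGGTAG. This occurs on the top strand at positions 24–34.
The product is the template from position 1 through 34 (34 bp).

5'-GCCACGGAGGGAGAAACTTACCCGAGTTAGGTAG-3'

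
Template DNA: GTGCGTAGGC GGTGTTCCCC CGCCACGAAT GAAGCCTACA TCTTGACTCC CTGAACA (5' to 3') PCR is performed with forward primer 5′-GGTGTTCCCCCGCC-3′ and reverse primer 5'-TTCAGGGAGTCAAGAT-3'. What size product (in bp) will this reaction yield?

45 bp

The forward primer matches the template at positions 11–24.
Reverse complement of the reverse primer: ATCTTGACTCCCTGAA. This occurs on the top strand at positions 40–55.
Amplicon spans positions 11–55: 45 bp.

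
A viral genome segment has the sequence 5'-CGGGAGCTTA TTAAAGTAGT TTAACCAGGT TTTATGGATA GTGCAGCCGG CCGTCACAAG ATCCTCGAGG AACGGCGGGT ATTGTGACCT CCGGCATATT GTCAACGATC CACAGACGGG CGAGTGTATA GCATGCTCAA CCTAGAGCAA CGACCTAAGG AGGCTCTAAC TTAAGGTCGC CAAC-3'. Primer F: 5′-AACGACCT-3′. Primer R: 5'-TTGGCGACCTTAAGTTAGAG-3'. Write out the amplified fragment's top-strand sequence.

Scanning the template, AACGACCT occurs at positions 149–156; this primer anneals to the bottom strand there with its 3' end pointing downstream.
Taking the reverse complement of TTGGCGACCTTAAGTTAGAG gives CTCTAACTTAAGGTCGCCAA, found at positions 164–183 on the template; the primer anneals here to the top strand with its 3' end pointing upstream.
The product is the template from position 149 through 183 (35 bp).

5'-AACGACCTAAGGAGGCTCTAACTTAAGGTCGCCAA-3'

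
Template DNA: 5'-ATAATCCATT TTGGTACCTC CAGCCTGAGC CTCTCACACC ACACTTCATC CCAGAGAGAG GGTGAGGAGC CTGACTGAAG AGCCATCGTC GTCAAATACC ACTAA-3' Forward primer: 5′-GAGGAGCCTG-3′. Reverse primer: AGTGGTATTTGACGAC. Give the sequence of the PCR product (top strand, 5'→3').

Forward primer GAGGAGCCTG is found on the top strand at positions 64–73.
Reverse complement of the reverse primer: GTCGTCAAATACCACT. This occurs on the top strand at positions 88–103.
The product is the template from position 64 through 103 (40 bp).

5'-GAGGAGCCTGACTGAAGAGCCATCGTCGTCAAATACCACT-3'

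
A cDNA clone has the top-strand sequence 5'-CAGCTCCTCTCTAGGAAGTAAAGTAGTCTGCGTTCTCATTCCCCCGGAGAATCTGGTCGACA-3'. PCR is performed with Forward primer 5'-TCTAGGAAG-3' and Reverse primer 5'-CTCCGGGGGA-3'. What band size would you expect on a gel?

40 bp

Scanning the template, TCTAGGAAG occurs at positions 10–18; this primer anneals to the bottom strand there with its 3' end pointing downstream.
Taking the reverse complement of CTCCGGGGGA gives TCCCCCGGAG, found at positions 40–49 on the template; the primer anneals here to the top strand with its 3' end pointing upstream.
Amplicon spans positions 10–49: 40 bp.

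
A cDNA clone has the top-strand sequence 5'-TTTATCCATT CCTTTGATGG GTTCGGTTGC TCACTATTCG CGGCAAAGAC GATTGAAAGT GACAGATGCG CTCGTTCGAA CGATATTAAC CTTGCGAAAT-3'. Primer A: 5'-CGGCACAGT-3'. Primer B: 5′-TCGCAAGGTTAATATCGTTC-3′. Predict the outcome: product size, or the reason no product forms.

Primer A (CGGCACAGT) does not match the top strand, and its reverse complement ACTGTGCCG does not match either.
With no annealing site for primer A, no amplification occurs.

No product — primer A has no binding site in the template.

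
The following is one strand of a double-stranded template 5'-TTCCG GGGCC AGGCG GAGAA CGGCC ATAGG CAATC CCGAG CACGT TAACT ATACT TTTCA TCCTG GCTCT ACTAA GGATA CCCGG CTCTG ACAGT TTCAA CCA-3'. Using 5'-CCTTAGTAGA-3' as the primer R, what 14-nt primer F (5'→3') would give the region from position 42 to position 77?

The reverse primer's reverse complement TCTACTAAGG matches the template at positions 68–77; the product starts at position 42.
The forward primer is identical to the top strand over positions 42–55: ACGTTAACTATACT.

5'-ACGTTAACTATACT-3'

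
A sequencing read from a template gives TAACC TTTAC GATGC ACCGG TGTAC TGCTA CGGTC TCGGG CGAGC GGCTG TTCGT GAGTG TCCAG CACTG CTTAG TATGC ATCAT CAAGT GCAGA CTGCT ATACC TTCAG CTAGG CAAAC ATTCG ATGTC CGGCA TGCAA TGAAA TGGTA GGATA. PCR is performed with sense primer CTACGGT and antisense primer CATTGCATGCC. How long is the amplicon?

The forward primer matches the template at positions 28–34.
Taking the reverse complement of CATTGCATGCC gives GGCATGCAATG, found at positions 132–142 on the template; the primer anneals here to the top strand with its 3' end pointing upstream.
Amplicon spans positions 28–142: 115 bp.

115 bp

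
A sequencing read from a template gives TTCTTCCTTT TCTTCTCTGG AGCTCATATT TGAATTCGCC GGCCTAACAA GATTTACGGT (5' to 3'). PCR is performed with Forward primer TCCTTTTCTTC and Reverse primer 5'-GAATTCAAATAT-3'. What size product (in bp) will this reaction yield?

33 bp

Forward primer TCCTTTTCTTC is found on the top strand at positions 5–15.
The reverse primer's reverse complement is ATATTTGAATTC, which matches the template at positions 26–37.
The product runs from position 5 to position 37, so its length is 37 − 5 + 1 = 33 bp.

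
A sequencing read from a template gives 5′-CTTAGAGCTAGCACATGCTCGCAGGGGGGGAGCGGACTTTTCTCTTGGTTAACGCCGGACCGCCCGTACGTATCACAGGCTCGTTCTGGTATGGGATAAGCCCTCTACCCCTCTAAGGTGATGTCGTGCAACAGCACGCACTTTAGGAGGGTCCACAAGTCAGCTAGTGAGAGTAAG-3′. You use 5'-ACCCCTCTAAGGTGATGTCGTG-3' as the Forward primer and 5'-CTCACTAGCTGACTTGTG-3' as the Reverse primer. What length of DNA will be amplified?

65 bp

Forward primer ACCCCTCTAAGGTGATGTCGTG is found on the top strand at positions 107–128.
Taking the reverse complement of CTCACTAGCTGACTTGTG gives CACAAGTCAGCTAGTGAG, found at positions 154–171 on the template; the primer anneals here to the top strand with its 3' end pointing upstream.
Amplicon spans positions 107–171: 65 bp.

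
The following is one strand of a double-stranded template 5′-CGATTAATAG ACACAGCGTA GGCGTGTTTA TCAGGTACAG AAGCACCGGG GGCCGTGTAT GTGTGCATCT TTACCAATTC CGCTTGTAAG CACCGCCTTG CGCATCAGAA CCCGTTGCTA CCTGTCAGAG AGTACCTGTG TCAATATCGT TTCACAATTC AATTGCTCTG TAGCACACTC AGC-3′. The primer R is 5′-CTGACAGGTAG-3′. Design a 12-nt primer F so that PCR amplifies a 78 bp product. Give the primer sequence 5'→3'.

5'-GGCCGTGTATGT-3'

The reverse primer's reverse complement CTACCTGTCAG matches the template at positions 118–128, so the product ends at position 128.
A 78 bp product then starts at position 128 − 78 + 1 = 51.
The forward primer is identical to the top strand there: GGCCGTGTATGT.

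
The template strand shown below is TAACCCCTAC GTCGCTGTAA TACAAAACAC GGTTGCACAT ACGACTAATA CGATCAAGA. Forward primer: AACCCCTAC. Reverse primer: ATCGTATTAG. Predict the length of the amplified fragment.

Scanning the template, AACCCCTAC occurs at positions 2–10; this primer anneals to the bottom strand there with its 3' end pointing downstream.
Taking the reverse complement of ATCGTATTAG gives CTAATACGAT, found at positions 45–54 on the template; the primer anneals here to the top strand with its 3' end pointing upstream.
The product runs from position 2 to position 54, so its length is 54 − 2 + 1 = 53 bp.

53 bp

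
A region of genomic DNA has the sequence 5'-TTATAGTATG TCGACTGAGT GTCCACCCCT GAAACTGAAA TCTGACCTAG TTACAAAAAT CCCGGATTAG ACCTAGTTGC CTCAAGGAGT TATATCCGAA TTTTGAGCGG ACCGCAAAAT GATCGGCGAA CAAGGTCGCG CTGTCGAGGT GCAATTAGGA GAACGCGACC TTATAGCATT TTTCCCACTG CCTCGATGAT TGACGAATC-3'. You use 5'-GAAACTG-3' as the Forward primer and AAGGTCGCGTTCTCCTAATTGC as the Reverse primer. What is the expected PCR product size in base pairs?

Forward primer GAAACTG is found on the top strand at positions 31–37.
Taking the reverse complement of AAGGTCGCGTTCTCCTAATTGC gives GCAATTAGGAGAACGCGACCTT, found at positions 151–172 on the template; the primer anneals here to the top strand with its 3' end pointing upstream.
The product runs from position 31 to position 172, so its length is 172 − 31 + 1 = 142 bp.

142 bp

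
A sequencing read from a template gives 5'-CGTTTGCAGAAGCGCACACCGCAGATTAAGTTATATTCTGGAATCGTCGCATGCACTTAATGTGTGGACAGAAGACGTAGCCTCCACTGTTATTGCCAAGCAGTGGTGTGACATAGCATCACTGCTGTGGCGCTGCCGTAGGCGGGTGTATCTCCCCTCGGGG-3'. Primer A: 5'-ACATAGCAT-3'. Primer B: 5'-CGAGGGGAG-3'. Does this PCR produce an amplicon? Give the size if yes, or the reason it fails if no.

Yes — a 50 bp product.

Primer A (ACATAGCAT) matches the top strand at positions 111–119; it acts as a forward primer.
Primer B's reverse complement is CTCCCCTCG, matching the top strand at positions 152–160; it acts as a reverse primer.
The 3' ends face each other across positions 111–160, giving a 50 bp product.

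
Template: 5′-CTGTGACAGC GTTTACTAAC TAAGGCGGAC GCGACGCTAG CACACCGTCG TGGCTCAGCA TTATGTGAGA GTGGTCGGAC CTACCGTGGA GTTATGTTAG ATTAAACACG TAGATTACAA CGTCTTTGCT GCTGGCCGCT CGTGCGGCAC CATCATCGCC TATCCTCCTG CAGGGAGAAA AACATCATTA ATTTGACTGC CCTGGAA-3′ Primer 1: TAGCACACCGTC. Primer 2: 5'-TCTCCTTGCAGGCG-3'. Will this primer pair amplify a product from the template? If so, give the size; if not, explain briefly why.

Primer 2 (TCTCCTTGCAGGCG) does not match the top strand, and its reverse complement CGCCTGCAAGGAGA does not match either.
With no annealing site for primer 2, no amplification occurs.

No product — primer 2 has no binding site in the template.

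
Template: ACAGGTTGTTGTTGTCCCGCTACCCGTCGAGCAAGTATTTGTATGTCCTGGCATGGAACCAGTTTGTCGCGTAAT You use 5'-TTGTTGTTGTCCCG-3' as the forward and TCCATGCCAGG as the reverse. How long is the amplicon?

Scanning the template, TTGTTGTTGTCCCG occurs at positions 6–19; this primer anneals to the bottom strand there with its 3' end pointing downstream.
Taking the reverse complement of TCCATGCCAGG gives CCTGGCATGGA, found at positions 47–57 on the template; the primer anneals here to the top strand with its 3' end pointing upstream.
The product runs from position 6 to position 57, so its length is 57 − 6 + 1 = 52 bp.

52 bp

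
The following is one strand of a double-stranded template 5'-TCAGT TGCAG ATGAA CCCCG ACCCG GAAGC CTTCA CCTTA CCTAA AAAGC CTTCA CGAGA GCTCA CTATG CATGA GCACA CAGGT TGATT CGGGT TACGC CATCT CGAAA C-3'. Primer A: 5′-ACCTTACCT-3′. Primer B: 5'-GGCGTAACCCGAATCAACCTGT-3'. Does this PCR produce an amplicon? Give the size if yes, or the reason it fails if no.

Primer A (ACCTTACCT) matches the top strand at positions 35–43; it acts as a forward primer.
Primer B's reverse complement is ACAGGTTGATTCGGGTTACGCC, matching the top strand at positions 80–101; it acts as a reverse primer.
The 3' ends face each other across positions 35–101, giving a 67 bp product.

Yes — a 67 bp product.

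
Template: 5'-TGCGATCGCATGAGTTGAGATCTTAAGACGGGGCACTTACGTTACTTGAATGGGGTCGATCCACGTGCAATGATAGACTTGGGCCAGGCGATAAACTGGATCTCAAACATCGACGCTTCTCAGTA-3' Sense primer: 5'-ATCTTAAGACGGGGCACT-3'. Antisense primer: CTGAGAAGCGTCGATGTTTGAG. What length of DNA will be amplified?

Forward primer ATCTTAAGACGGGGCACT is found on the top strand at positions 20–37.
Reverse complement of the reverse primer: CTCAAACATCGACGCTTCTCAG. This occurs on the top strand at positions 102–123.
Amplicon spans positions 20–123: 104 bp.

104 bp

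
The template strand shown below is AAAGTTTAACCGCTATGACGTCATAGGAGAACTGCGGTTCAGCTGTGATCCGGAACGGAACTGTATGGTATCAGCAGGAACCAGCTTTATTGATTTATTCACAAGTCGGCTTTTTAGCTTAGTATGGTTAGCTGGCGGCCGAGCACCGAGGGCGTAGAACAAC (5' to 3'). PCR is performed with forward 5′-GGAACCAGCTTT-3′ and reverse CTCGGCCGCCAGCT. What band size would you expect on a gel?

67 bp

The forward primer matches the template at positions 77–88.
The reverse primer's reverse complement is AGCTGGCGGCCGAG, which matches the template at positions 130–143.
The product runs from position 77 to position 143, so its length is 143 − 77 + 1 = 67 bp.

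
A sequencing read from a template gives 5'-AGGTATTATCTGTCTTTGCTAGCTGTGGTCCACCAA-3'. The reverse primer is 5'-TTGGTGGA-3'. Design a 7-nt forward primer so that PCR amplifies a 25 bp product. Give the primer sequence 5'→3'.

The reverse primer's reverse complement TCCACCAA matches the template at positions 29–36, so the product ends at position 36.
A 25 bp product then starts at position 36 − 25 + 1 = 12.
The forward primer is identical to the top strand there: GTCTTTG.

5'-GTCTTTG-3'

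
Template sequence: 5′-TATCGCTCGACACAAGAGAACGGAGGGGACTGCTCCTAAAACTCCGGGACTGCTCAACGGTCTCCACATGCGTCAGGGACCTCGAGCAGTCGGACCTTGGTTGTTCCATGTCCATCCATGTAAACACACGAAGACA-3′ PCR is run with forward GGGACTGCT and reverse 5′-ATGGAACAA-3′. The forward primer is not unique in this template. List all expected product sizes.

84 bp, 64 bp

The forward primer GGGACTGCT matches the top strand at positions 26–34, 46–54.
The reverse primer's reverse complement is TTGTTCCAT, matching at positions 101–109.
Each forward site pairs with the reverse site to give a product ending at position 109: sizes 84, 64 bp.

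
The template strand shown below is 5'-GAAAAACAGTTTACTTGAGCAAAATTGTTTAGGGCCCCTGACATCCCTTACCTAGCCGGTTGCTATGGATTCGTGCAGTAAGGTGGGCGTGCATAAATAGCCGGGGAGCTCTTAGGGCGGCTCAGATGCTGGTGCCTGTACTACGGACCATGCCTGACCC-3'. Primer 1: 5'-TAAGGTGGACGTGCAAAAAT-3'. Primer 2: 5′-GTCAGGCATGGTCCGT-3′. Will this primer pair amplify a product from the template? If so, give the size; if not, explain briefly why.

No product — primer 1 has no binding site in the template.

Primer 1 (TAAGGTGGACGTGCAAAAAT) does not match the top strand, and its reverse complement ATTTTTGCACGTCCACCTTA does not match either.
With no annealing site for primer 1, no amplification occurs.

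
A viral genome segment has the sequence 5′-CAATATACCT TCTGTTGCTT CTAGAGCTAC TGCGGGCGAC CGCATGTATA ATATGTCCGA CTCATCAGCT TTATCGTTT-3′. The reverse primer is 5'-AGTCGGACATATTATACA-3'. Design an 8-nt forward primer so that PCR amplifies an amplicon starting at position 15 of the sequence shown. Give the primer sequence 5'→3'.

The reverse primer's reverse complement TGTATAATATGTCCGACT matches the template at positions 45–62; the product starts at position 15.
The forward primer is identical to the top strand over positions 15–22: TTGCTTCT.

5'-TTGCTTCT-3'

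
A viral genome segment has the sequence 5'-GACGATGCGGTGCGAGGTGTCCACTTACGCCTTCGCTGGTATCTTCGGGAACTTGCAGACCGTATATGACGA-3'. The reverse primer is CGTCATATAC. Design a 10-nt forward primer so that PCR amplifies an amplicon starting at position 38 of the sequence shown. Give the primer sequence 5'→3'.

5'-GGTATCTTCG-3'

The reverse primer's reverse complement GTATATGACG matches the template at positions 62–71; the product starts at position 38.
The forward primer is identical to the top strand over positions 38–47: GGTATCTTCG.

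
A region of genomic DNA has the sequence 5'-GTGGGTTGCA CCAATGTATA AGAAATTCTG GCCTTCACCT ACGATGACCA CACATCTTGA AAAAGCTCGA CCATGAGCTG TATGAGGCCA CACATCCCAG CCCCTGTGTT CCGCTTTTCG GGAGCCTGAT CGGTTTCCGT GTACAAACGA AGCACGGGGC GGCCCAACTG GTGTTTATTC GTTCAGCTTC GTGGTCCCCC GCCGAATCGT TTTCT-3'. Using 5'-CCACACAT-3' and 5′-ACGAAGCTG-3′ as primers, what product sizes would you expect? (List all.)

145 bp, 105 bp

The forward primer CCACACAT matches the top strand at positions 48–55, 88–95.
The reverse primer's reverse complement is CAGCTTCGT, matching at positions 184–192.
Each forward site pairs with the reverse site to give a product ending at position 192: sizes 145, 105 bp.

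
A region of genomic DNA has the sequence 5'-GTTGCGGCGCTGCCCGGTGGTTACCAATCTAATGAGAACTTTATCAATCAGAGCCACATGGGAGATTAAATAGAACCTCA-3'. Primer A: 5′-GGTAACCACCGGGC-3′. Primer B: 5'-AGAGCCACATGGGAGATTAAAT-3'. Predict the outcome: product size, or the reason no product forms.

No product — the primers' 3' ends point away from each other.

Primer A (GGTAACCACCGGGC) has reverse complement GCCCGGTGGTTACC, which matches the top strand at positions 12–25; primer A anneals to the top strand there with its 3' end pointing upstream toward position 12.
Primer B (AGAGCCACATGGGAGATTAAAT) matches the top strand directly at positions 50–71; it anneals to the bottom strand with its 3' end pointing downstream toward position 71.
The 3' ends diverge (primer A extends toward position 1, primer B toward position 80), so the primers never converge on a shared product.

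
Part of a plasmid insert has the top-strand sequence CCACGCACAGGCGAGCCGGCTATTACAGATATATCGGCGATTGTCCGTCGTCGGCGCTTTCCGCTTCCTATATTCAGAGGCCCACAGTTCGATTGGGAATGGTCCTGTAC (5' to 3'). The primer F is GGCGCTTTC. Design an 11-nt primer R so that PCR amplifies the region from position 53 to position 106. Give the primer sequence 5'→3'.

5'-AGGACCATTCC-3'

The product's 3' end on the top strand is position 106.
The reverse primer anneals to the top strand over positions 96–106, i.e. to GGAATGGTCCT.
Its sequence written 5'→3' is the reverse complement: AGGACCATTCC.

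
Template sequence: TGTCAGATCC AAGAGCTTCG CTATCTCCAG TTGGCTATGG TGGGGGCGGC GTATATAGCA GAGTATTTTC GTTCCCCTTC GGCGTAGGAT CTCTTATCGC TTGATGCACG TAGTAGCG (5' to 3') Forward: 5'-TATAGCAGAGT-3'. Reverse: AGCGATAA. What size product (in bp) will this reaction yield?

The forward primer matches the template at positions 54–64.
Reverse complement of the reverse primer: TTATCGCT. This occurs on the top strand at positions 94–101.
Amplicon spans positions 54–101: 48 bp.

48 bp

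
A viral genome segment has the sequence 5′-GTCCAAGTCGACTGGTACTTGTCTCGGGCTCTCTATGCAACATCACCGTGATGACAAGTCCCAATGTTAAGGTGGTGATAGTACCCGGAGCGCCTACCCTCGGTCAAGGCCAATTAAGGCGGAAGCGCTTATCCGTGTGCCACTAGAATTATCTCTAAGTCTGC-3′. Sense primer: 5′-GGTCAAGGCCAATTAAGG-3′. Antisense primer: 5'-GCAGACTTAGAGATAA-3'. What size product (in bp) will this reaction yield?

63 bp

The forward primer matches the template at positions 102–119.
Taking the reverse complement of GCAGACTTAGAGATAA gives TTATCTCTAAGTCTGC, found at positions 149–164 on the template; the primer anneals here to the top strand with its 3' end pointing upstream.
The product runs from position 102 to position 164, so its length is 164 − 102 + 1 = 63 bp.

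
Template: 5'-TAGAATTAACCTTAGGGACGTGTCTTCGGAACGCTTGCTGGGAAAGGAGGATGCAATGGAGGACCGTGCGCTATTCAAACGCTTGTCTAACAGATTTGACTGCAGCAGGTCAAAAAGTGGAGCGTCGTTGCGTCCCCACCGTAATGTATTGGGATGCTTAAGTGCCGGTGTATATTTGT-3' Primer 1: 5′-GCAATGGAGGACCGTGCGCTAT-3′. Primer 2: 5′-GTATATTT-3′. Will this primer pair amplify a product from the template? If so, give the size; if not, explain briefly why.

No product — both primers anneal to the same strand and extend in the same direction.

Primer 1 (GCAATGGAGGACCGTGCGCTAT) matches the top strand at positions 53–74 (3' end points downstream).
Primer 2 (GTATATTT) also matches the top strand directly, at positions 170–177 — its reverse complement AAATATAC is not present.
Both primers anneal to the bottom strand with 3' ends pointing the same way, so neither can prime synthesis back toward the other.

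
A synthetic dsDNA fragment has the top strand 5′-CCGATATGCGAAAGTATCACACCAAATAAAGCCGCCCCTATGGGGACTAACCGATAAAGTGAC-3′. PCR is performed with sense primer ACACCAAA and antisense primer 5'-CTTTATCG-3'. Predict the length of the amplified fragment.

Scanning the template, ACACCAAA occurs at positions 19–26; this primer anneals to the bottom strand there with its 3' end pointing downstream.
The reverse primer's reverse complement is CGATAAAG, which matches the template at positions 52–59.
Product length = (reverse-primer end) − (forward-primer start) + 1 = 59 − 19 + 1 = 41 bp.

41 bp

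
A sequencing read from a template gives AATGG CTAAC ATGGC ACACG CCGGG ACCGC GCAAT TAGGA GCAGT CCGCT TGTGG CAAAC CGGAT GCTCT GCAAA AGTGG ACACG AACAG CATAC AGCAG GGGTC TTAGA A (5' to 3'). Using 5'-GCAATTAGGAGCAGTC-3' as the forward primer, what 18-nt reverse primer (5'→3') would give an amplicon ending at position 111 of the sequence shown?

The forward primer binds at positions 31–46; the product's 3' end on the top strand is position 111.
The reverse primer anneals to the top strand over positions 94–111, i.e. to ACAGCAGGGGTCTTAGAA.
Its sequence written 5'→3' is the reverse complement: TTCTAAGACCCCTGCTGT.

5'-TTCTAAGACCCCTGCTGT-3'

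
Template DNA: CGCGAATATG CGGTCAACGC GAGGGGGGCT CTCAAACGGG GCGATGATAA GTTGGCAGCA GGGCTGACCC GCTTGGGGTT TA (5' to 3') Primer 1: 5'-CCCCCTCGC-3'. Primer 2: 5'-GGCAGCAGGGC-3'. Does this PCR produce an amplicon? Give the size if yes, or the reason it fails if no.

No product — the primers' 3' ends point away from each other.

Primer 1 (CCCCCTCGC) has reverse complement GCGAGGGGG, which matches the top strand at positions 19–27; primer 1 anneals to the top strand there with its 3' end pointing upstream toward position 19.
Primer 2 (GGCAGCAGGGC) matches the top strand directly at positions 54–64; it anneals to the bottom strand with its 3' end pointing downstream toward position 64.
The 3' ends diverge (primer 1 extends toward position 1, primer 2 toward position 82), so the primers never converge on a shared product.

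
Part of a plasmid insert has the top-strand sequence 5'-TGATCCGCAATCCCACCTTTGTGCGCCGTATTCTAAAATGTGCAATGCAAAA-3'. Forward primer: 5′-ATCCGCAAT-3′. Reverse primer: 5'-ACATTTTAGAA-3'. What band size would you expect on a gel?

39 bp

The forward primer matches the template at positions 3–11.
Reverse complement of the reverse primer: TTCTAAAATGT. This occurs on the top strand at positions 31–41.
Product length = (reverse-primer end) − (forward-primer start) + 1 = 41 − 3 + 1 = 39 bp.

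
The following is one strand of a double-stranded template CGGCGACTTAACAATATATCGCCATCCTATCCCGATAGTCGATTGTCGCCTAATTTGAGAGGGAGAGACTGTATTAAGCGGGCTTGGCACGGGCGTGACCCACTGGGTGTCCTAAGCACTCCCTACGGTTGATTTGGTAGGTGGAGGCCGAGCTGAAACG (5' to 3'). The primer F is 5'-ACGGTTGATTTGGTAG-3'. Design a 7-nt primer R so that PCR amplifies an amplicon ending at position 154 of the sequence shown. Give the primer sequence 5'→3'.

5'-AGCTCGG-3'

The forward primer binds at positions 125–140; the product's 3' end on the top strand is position 154.
The reverse primer anneals to the top strand over positions 148–154, i.e. to CCGAGCT.
Its sequence written 5'→3' is the reverse complement: AGCTCGG.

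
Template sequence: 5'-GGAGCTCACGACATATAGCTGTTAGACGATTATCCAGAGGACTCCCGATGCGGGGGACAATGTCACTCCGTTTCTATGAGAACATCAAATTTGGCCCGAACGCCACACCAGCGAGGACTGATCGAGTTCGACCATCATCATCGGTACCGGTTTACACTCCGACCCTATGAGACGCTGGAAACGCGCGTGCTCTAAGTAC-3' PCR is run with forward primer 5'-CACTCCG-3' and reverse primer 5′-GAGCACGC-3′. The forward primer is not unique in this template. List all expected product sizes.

129 bp, 38 bp

The forward primer CACTCCG matches the top strand at positions 64–70, 155–161.
The reverse primer's reverse complement is GCGTGCTC, matching at positions 185–192.
Each forward site pairs with the reverse site to give a product ending at position 192: sizes 129, 38 bp.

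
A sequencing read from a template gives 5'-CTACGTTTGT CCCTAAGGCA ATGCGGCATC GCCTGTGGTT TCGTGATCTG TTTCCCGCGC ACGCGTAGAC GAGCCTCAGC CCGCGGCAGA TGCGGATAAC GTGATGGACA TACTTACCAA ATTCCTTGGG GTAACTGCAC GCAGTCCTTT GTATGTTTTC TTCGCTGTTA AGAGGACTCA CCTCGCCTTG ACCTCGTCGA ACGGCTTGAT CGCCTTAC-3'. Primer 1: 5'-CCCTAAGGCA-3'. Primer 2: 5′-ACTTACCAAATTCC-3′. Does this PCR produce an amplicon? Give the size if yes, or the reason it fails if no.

Primer 1 (CCCTAAGGCA) matches the top strand at positions 11–20 (3' end points downstream).
Primer 2 (ACTTACCAAATTCC) also matches the top strand directly, at positions 112–125 — its reverse complement GGAATTTGGTAAGT is not present.
Both primers anneal to the bottom strand with 3' ends pointing the same way, so neither can prime synthesis back toward the other.

No product — both primers anneal to the same strand and extend in the same direction.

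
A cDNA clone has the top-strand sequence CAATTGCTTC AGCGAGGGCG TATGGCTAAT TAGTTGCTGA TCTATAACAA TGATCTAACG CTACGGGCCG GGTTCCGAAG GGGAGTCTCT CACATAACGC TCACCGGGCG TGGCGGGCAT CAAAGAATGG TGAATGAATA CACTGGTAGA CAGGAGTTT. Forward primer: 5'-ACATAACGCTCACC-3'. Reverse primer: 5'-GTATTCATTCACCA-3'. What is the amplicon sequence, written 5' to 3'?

5'-ACATAACGCTCACCGGGCGTGGCGGGCATCAAAGAATGGTGAATGAATAC-3'

Scanning the template, ACATAACGCTCACC occurs at positions 92–105; this primer anneals to the bottom strand there with its 3' end pointing downstream.
Reverse complement of the reverse primer: TGGTGAATGAATAC. This occurs on the top strand at positions 128–141.
The product is the template from position 92 through 141 (50 bp).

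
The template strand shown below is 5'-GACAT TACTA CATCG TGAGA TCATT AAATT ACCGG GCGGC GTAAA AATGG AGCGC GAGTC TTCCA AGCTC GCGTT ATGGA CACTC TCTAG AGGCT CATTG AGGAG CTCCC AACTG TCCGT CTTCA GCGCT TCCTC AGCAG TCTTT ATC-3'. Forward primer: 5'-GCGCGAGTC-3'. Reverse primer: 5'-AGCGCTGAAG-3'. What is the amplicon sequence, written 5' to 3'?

The forward primer matches the template at positions 52–60.
Taking the reverse complement of AGCGCTGAAG gives CTTCAGCGCT, found at positions 121–130 on the template; the primer anneals here to the top strand with its 3' end pointing upstream.
The product is the template from position 52 through 130 (79 bp).

5'-GCGCGAGTCTTCCAAGCTCGCGTTATGGACACTCTCTAGAGGCTCATTGAGGAGCTCCCAACTGTCCGTCTTCAGCGCT-3'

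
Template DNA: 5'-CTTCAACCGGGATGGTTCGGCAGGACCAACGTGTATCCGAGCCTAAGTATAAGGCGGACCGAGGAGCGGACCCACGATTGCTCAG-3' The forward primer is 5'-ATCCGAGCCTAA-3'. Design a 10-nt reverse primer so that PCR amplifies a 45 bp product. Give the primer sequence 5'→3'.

5'-AATCGTGGGT-3'

The forward primer binds at positions 35–46, so a 45 bp product ends at position 35 + 45 − 1 = 79.
The reverse primer anneals to the top strand over positions 70–79, i.e. to ACCCACGATT.
Its sequence written 5'→3' is the reverse complement: AATCGTGGGT.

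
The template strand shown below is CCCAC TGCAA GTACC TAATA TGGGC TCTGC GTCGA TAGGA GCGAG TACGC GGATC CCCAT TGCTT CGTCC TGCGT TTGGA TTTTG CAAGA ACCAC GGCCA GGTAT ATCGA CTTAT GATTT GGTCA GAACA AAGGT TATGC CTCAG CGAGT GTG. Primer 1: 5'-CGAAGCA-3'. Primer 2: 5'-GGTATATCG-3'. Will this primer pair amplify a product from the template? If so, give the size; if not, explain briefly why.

No product — the primers' 3' ends point away from each other.

Primer 1 (CGAAGCA) has reverse complement TGCTTCG, which matches the top strand at positions 61–67; primer 1 anneals to the top strand there with its 3' end pointing upstream toward position 61.
Primer 2 (GGTATATCG) matches the top strand directly at positions 101–109; it anneals to the bottom strand with its 3' end pointing downstream toward position 109.
The 3' ends diverge (primer 1 extends toward position 1, primer 2 toward position 153), so the primers never converge on a shared product.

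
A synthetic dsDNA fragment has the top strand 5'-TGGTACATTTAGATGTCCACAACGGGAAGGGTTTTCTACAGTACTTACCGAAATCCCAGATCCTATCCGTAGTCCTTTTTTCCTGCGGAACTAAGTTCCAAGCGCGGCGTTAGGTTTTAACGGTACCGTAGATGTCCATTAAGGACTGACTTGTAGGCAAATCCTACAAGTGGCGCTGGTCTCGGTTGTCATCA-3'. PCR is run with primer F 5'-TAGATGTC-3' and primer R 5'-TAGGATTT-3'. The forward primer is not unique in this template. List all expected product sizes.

157 bp, 38 bp

The forward primer TAGATGTC matches the top strand at positions 10–17, 129–136.
The reverse primer's reverse complement is AAATCCTA, matching at positions 159–166.
Each forward site pairs with the reverse site to give a product ending at position 166: sizes 157, 38 bp.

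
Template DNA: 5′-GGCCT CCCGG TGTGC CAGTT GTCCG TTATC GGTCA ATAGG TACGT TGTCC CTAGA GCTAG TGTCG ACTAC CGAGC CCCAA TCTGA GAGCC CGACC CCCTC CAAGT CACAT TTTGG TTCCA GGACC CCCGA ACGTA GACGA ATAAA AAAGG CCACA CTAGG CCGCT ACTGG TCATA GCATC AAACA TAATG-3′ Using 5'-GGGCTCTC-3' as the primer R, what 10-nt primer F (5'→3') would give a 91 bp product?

The reverse primer's reverse complement GAGAGCCC matches the template at positions 84–91, so the product ends at position 91.
A 91 bp product then starts at position 91 − 91 + 1 = 1.
The forward primer is identical to the top strand there: GGCCTCCCGG.

5'-GGCCTCCCGG-3'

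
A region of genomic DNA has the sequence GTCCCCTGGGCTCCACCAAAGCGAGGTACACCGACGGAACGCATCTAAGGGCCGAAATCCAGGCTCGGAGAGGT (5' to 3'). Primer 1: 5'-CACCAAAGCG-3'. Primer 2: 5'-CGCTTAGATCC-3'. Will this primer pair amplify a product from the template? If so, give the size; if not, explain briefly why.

No product — primer 2 has no binding site in the template.

Primer 2 (CGCTTAGATCC) does not match the top strand, and its reverse complement GGATCTAAGCG does not match either.
With no annealing site for primer 2, no amplification occurs.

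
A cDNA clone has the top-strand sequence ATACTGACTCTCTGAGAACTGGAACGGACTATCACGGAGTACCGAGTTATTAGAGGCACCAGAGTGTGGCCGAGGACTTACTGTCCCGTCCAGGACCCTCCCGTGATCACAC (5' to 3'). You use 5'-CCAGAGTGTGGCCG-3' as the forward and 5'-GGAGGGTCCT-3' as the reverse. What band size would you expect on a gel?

43 bp

The forward primer matches the template at positions 59–72.
Reverse complement of the reverse primer: AGGACCCTCC. This occurs on the top strand at positions 92–101.
Amplicon spans positions 59–101: 43 bp.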